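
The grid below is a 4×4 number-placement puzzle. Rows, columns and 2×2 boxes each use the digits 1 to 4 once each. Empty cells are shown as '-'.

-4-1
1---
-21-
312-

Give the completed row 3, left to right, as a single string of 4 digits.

R1C1 = 2: row 1 has {1,4}; col 1 has {1,3}; box has {1,4} → only 2 remains.
R1C3 = 3: row 1 has {1,2,4}; col 3 has {1,2}; box has {1} → only 3 remains.
R2C2 = 3: row 2 has {1}; col 2 has {1,2,4}; box has {1,2,4} → only 3 remains.
R2C3 = 4: row 2 has {1,3}; col 3 has {1,2,3}; box has {1,3} → only 4 remains.
R2C4 = 2: row 2 has {1,3,4}; col 4 has {1}; box has {1,3,4} → only 2 remains.
R3C1 = 4: row 3 has {1,2}; col 1 has {1,2,3}; box has {1,2,3} → only 4 remains.
R3C4 = 3: row 3 has {1,2,4}; col 4 has {1,2}; box has {1,2} → only 3 remains.

4213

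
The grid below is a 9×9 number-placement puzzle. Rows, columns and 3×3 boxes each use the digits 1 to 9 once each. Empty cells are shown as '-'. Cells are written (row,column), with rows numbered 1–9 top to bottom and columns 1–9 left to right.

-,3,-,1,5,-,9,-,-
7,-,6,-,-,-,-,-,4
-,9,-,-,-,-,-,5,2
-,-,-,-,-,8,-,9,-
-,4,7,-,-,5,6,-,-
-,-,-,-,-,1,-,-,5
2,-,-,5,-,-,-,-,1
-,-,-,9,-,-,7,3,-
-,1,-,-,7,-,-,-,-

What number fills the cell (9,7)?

(2,2) = 5: in row 2, 5 can only go here (every other open cell in that row sees a 5).
(7,2) = 7: in row 7, 7 can only go here (every other open cell in that row sees a 7).
(7,3) = 9: in row 7, 9 can only go here (every other open cell in that row sees a 9).
(8,5) = 1: in row 8, 1 can only go here (every other open cell in that row sees a 1).
(8,6) = 2: in row 8, 2 can only go here (every other open cell in that row sees a 2).
(1,3) = 2: in row 1, 2 can only go here (every other open cell in that row sees a 2).
(9,9) = 9: in row 9, 9 can only go here (every other open cell in that row sees a 9).
(2,6) = 9: in column 6, 9 can only go here (every other open cell in that column sees a 9).
(9,7) = 5: in column 7, 5 can only go here (every other open cell in that column sees a 5).

5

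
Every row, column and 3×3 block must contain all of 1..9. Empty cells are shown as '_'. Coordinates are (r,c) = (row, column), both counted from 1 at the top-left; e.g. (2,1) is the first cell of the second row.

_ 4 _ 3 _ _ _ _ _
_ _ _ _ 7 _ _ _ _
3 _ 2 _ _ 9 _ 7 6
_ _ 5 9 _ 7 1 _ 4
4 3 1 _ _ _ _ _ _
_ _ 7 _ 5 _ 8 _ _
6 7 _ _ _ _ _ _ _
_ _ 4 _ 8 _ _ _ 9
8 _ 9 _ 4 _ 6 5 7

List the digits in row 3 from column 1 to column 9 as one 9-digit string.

(3,5) = 1: row 3 has {2,3,6,7,9}; col 5 has {4,5,7,8}; box has {3,7,9} → only 1 remains.
(4,1) = 2: row 4 has {1,4,5,7,9}; col 1 has {3,4,6,8}; box has {1,3,4,5,7} → only 2 remains.
(6,1) = 9: row 6 has {5,7,8}; col 1 has {2,3,4,6,8}; box has {1,2,3,4,5,7} → only 9 remains.
(6,2) = 6: row 6 has {5,7,8,9}; col 2 has {3,4,7}; box has {1,2,3,4,5,7,9} → only 6 remains.
(7,3) = 3: row 7 has {6,7}; col 3 has {1,2,4,5,7,9}; box has {4,6,7,8,9} → only 3 remains.
(4,2) = 8: row 4 has {1,2,4,5,7,9}; col 2 has {3,4,6,7}; box has {1,2,3,4,5,6,7,9} → only 8 remains.
(3,2) = 5: row 3 has {1,2,3,6,7,9}; col 2 has {3,4,6,7,8}; box has {2,3,4} → only 5 remains.
(3,7) = 4: row 3 has {1,2,3,5,6,7,9}; col 7 has {1,6,8}; box has {6,7} → only 4 remains.
(7,7) = 2: row 7 has {3,6,7}; col 7 has {1,4,6,8}; box has {5,6,7,9} → only 2 remains.
(8,7) = 3: row 8 has {4,8,9}; col 7 has {1,2,4,6,8}; box has {2,5,6,7,9} → only 3 remains.
(8,8) = 1: row 8 has {3,4,8,9}; col 8 has {5,7}; box has {2,3,5,6,7,9} → only 1 remains.
(2,1) = 1: row 2 has {7}; col 1 has {2,3,4,6,8,9}; box has {2,3,4,5} → only 1 remains.
(2,2) = 9: row 2 has {1,7}; col 2 has {3,4,5,6,7,8}; box has {1,2,3,4,5} → only 9 remains.
(2,7) = 5: row 2 has {1,7,9}; col 7 has {1,2,3,4,6,8}; box has {4,6,7} → only 5 remains.
(3,4) = 8: row 3 has {1,2,3,4,5,6,7,9}; col 4 has {3,9}; box has {1,3,7,9} → only 8 remains.

352819476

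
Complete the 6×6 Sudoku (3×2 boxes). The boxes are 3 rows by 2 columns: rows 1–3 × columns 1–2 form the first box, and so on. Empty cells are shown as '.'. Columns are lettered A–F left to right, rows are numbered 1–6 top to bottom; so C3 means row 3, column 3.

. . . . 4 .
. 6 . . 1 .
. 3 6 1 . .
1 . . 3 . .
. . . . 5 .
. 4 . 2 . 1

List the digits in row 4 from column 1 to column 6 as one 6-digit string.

D1 = 5: row 1 has {4}; col 4 has {1,2,3}; box has {1,6} → only 5 remains.
D2 = 4: row 2 has {1,6}; col 4 has {1,2,3,5}; box has {1,5,6} → only 4 remains.
E3 = 2: row 3 has {1,3,6}; col 5 has {1,4,5}; box has {1,4} → only 2 remains.
F3 = 5: row 3 has {1,2,3,6}; col 6 has {1}; box has {1,2,4} → only 5 remains.
E4 = 6: row 4 has {1,3}; col 5 has {1,2,4,5}; box has {1,5} → only 6 remains.
B5 = 2: row 5 has {5}; col 2 has {3,4,6}; box has {1,4} → only 2 remains.
D5 = 6: row 5 has {2,5}; col 4 has {1,2,3,4,5}; box has {2,3} → only 6 remains.
C6 = 5: row 6 has {1,2,4}; col 3 has {6}; box has {2,3,6} → only 5 remains.
E6 = 3: row 6 has {1,2,4,5}; col 5 has {1,2,4,5,6}; box has {1,5,6} → only 3 remains.
A1 = 2: row 1 has {4,5}; col 1 has {1}; box has {3,6} → only 2 remains.
B1 = 1: row 1 has {2,4,5}; col 2 has {2,3,4,6}; box has {2,3,6} → only 1 remains.
C1 = 3: row 1 has {1,2,4,5}; col 3 has {5,6}; box has {1,4,5,6} → only 3 remains.
F1 = 6: row 1 has {1,2,3,4,5}; col 6 has {1,5}; box has {1,2,4,5} → only 6 remains.
A2 = 5: row 2 has {1,4,6}; col 1 has {1,2}; box has {1,2,3,6} → only 5 remains.
C2 = 2: row 2 has {1,4,5,6}; col 3 has {3,5,6}; box has {1,3,4,5,6} → only 2 remains.
F2 = 3: row 2 has {1,2,4,5,6}; col 6 has {1,5,6}; box has {1,2,4,5,6} → only 3 remains.
A3 = 4: row 3 has {1,2,3,5,6}; col 1 has {1,2,5}; box has {1,2,3,5,6} → only 4 remains.
B4 = 5: row 4 has {1,3,6}; col 2 has {1,2,3,4,6}; box has {1,2,4} → only 5 remains.
C4 = 4: row 4 has {1,3,5,6}; col 3 has {2,3,5,6}; box has {2,3,5,6} → only 4 remains.
F4 = 2: row 4 has {1,3,4,5,6}; col 6 has {1,3,5,6}; box has {1,3,5,6} → only 2 remains.

154362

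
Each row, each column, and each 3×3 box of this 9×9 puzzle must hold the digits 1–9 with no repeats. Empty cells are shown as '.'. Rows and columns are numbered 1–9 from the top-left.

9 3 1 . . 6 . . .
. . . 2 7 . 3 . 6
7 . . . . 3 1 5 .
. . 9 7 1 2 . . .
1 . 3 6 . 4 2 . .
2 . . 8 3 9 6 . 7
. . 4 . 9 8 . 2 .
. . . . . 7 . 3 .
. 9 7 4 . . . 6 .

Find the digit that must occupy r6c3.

5

r1c4 = 5 (sole candidate).
r2c6 = 1 (sole candidate).
r3c4 = 9 (sole candidate).
r5c5 = 5 (sole candidate).
r6c3 = 5: row 6 has {2,3,6,7,8,9}; col 3 has {1,3,4,7,9}; box has {1,2,3,9} → only 5 remains.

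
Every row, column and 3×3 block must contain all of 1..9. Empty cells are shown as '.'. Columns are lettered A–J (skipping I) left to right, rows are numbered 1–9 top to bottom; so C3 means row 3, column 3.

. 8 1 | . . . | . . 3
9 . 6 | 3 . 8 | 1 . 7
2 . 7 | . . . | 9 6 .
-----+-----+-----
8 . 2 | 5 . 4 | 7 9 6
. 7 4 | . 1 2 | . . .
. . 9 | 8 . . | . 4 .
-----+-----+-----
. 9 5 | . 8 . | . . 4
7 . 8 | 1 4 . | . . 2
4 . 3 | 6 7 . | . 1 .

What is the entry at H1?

A1 = 5 (sole candidate).
H1 = 2: row 1 has {1,3,5,8}; col 8 has {1,4,6,9}; box has {1,3,6,7,9} → only 2 remains.

2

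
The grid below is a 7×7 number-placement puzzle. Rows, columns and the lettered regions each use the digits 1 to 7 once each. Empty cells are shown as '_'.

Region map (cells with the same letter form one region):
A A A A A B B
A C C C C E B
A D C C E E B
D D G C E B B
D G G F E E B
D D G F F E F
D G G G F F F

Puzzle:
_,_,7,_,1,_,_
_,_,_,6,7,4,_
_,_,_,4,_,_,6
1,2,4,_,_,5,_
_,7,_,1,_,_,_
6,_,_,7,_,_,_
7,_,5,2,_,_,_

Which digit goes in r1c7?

2

r4c4 = 3: row 4 has {1,2,4,5}; col 4 has {1,2,4,6,7}; region has {4,6,7} → only 3 remains.
r4c5 = 6: row 4 has {1,2,3,4,5}; col 5 has {1,7}; region has {4} → only 6 remains.
r4c7 = 7: row 4 has {1,2,3,4,5,6}; col 7 has {6}; region has {5,6} → only 7 remains.
r1c4 = 5: row 1 has {1,7}; col 4 has {1,2,3,4,6,7}; region has {1,7} → only 5 remains.
r1c2 = 6: in row 1, 6 can only go here (every other open cell in that row sees a 6).
r2c2 = 5: in row 2, 5 can only go here (every other open cell in that row sees a 5).
r3c2 = 3: row 3 has {4,6}; col 2 has {2,5,6,7}; region has {1,2,6,7} → only 3 remains.
r6c2 = 4: row 6 has {6,7}; col 2 has {2,3,5,6,7}; region has {1,2,3,6,7} → only 4 remains.
r7c2 = 1: row 7 has {2,5,7}; col 2 has {2,3,4,5,6,7}; region has {2,4,5,7} → only 1 remains.
r3c1 = 2: row 3 has {3,4,6}; col 1 has {1,6,7}; region has {1,5,6,7} → only 2 remains.
r3c3 = 1: row 3 has {2,3,4,6}; col 3 has {4,5,7}; region has {3,4,5,6,7} → only 1 remains.
r3c5 = 5: row 3 has {1,2,3,4,6}; col 5 has {1,6,7}; region has {4,6} → only 5 remains.
r3c6 = 7: row 3 has {1,2,3,4,5,6}; col 6 has {4,5}; region has {4,5,6} → only 7 remains.
r5c1 = 5: row 5 has {1,7}; col 1 has {1,2,6,7}; region has {1,2,3,4,6,7} → only 5 remains.
r6c3 = 3: row 6 has {4,6,7}; col 3 has {1,4,5,7}; region has {1,2,4,5,7} → only 3 remains.
r6c5 = 2: row 6 has {3,4,6,7}; col 5 has {1,5,6,7}; region has {1,7} → only 2 remains.
r6c6 = 1: row 6 has {2,3,4,6,7}; col 6 has {4,5,7}; region has {4,5,6,7} → only 1 remains.
r6c7 = 5: row 6 has {1,2,3,4,6,7}; col 7 has {6,7}; region has {1,2,7} → only 5 remains.
r2c1 = 3: row 2 has {4,5,6,7}; col 1 has {1,2,5,6,7}; region has {1,2,5,6,7} → only 3 remains.
r2c3 = 2: row 2 has {3,4,5,6,7}; col 3 has {1,3,4,5,7}; region has {1,3,4,5,6,7} → only 2 remains.
r2c7 = 1: row 2 has {2,3,4,5,6,7}; col 7 has {5,6,7}; region has {5,6,7} → only 1 remains.
r5c3 = 6: row 5 has {1,5,7}; col 3 has {1,2,3,4,5,7}; region has {1,2,3,4,5,7} → only 6 remains.
r5c5 = 3: row 5 has {1,5,6,7}; col 5 has {1,2,5,6,7}; region has {1,4,5,6,7} → only 3 remains.
r5c6 = 2: row 5 has {1,3,5,6,7}; col 6 has {1,4,5,7}; region has {1,3,4,5,6,7} → only 2 remains.
r5c7 = 4: row 5 has {1,2,3,5,6,7}; col 7 has {1,5,6,7}; region has {1,5,6,7} → only 4 remains.
r7c5 = 4: row 7 has {1,2,5,7}; col 5 has {1,2,3,5,6,7}; region has {1,2,5,7} → only 4 remains.
r7c7 = 3: row 7 has {1,2,4,5,7}; col 7 has {1,4,5,6,7}; region has {1,2,4,5,7} → only 3 remains.
r1c1 = 4: row 1 has {1,5,6,7}; col 1 has {1,2,3,5,6,7}; region has {1,2,3,5,6,7} → only 4 remains.
r1c6 = 3: row 1 has {1,4,5,6,7}; col 6 has {1,2,4,5,7}; region has {1,4,5,6,7} → only 3 remains.
r1c7 = 2: row 1 has {1,3,4,5,6,7}; col 7 has {1,3,4,5,6,7}; region has {1,3,4,5,6,7} → only 2 remains.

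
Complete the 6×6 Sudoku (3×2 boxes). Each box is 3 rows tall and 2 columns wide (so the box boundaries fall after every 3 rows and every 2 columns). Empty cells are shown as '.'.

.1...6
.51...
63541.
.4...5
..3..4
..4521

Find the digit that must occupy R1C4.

3

R1C3 = 2: row 1 has {1,6}; col 3 has {1,3,4,5}; box has {1,4,5} → only 2 remains.
R1C4 = 3: row 1 has {1,2,6}; col 4 has {4,5}; box has {1,2,4,5} → only 3 remains.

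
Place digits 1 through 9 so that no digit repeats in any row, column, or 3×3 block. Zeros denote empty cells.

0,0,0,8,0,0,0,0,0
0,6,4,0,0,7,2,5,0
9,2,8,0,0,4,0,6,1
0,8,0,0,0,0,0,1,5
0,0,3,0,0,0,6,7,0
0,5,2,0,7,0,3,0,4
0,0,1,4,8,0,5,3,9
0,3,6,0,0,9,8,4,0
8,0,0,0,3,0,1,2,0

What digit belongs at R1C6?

R1C8 = 9: row 1 has {8}; col 8 has {1,2,3,4,5,6,7}; box has {1,2,5,6} → only 9 remains.
R3C5 = 5: row 3 has {1,2,4,6,8,9}; col 5 has {3,7,8}; box has {4,7,8} → only 5 remains.
R3C7 = 7: row 3 has {1,2,4,5,6,8,9}; col 7 has {1,2,3,5,6,8}; box has {1,2,5,6,9} → only 7 remains.
R4C7 = 9: row 4 has {1,5,8}; col 7 has {1,2,3,5,6,7,8}; box has {1,3,4,5,6,7} → only 9 remains.
R6C8 = 8: row 6 has {2,3,4,5,7}; col 8 has {1,2,3,4,5,6,7,9}; box has {1,3,4,5,6,7,9} → only 8 remains.
R7C2 = 7: row 7 has {1,3,4,5,8,9}; col 2 has {2,3,5,6,8}; box has {1,3,6,8} → only 7 remains.
R8C9 = 7: row 8 has {3,4,6,8,9}; col 9 has {1,4,5,9}; box has {1,2,3,4,5,8,9} → only 7 remains.
R9C9 = 6: row 9 has {1,2,3,8}; col 9 has {1,4,5,7,9}; box has {1,2,3,4,5,7,8,9} → only 6 remains.
R1C2 = 1: row 1 has {8,9}; col 2 has {2,3,5,6,7,8}; box has {2,4,6,8,9} → only 1 remains.
R1C7 = 4: row 1 has {1,8,9}; col 7 has {1,2,3,5,6,7,8,9}; box has {1,2,5,6,7,9} → only 4 remains.
R1C9 = 3: row 1 has {1,4,8,9}; col 9 has {1,4,5,6,7,9}; box has {1,2,4,5,6,7,9} → only 3 remains.
R2C1 = 3: row 2 has {2,4,5,6,7}; col 1 has {8,9}; box has {1,2,4,6,8,9} → only 3 remains.
R2C9 = 8: row 2 has {2,3,4,5,6,7}; col 9 has {1,3,4,5,6,7,9}; box has {1,2,3,4,5,6,7,9} → only 8 remains.
R3C4 = 3: row 3 has {1,2,4,5,6,7,8,9}; col 4 has {4,8}; box has {4,5,7,8} → only 3 remains.
R4C3 = 7: row 4 has {1,5,8,9}; col 3 has {1,2,3,4,6,8}; box has {2,3,5,8} → only 7 remains.
R5C9 = 2: row 5 has {3,6,7}; col 9 has {1,3,4,5,6,7,8,9}; box has {1,3,4,5,6,7,8,9} → only 2 remains.
R7C1 = 2: row 7 has {1,3,4,5,7,8,9}; col 1 has {3,8,9}; box has {1,3,6,7,8} → only 2 remains.
R7C6 = 6: row 7 has {1,2,3,4,5,7,8,9}; col 6 has {4,7,9}; box has {3,4,8,9} → only 6 remains.
R8C1 = 5: row 8 has {3,4,6,7,8,9}; col 1 has {2,3,8,9}; box has {1,2,3,6,7,8} → only 5 remains.
R9C3 = 9: row 9 has {1,2,3,6,8}; col 3 has {1,2,3,4,6,7,8}; box has {1,2,3,5,6,7,8} → only 9 remains.
R9C6 = 5: row 9 has {1,2,3,6,8,9}; col 6 has {4,6,7,9}; box has {3,4,6,8,9} → only 5 remains.
R1C1 = 7: row 1 has {1,3,4,8,9}; col 1 has {2,3,5,8,9}; box has {1,2,3,4,6,8,9} → only 7 remains.
R1C3 = 5: row 1 has {1,3,4,7,8,9}; col 3 has {1,2,3,4,6,7,8,9}; box has {1,2,3,4,6,7,8,9} → only 5 remains.
R1C6 = 2: row 1 has {1,3,4,5,7,8,9}; col 6 has {4,5,6,7,9}; box has {3,4,5,7,8} → only 2 remains.

2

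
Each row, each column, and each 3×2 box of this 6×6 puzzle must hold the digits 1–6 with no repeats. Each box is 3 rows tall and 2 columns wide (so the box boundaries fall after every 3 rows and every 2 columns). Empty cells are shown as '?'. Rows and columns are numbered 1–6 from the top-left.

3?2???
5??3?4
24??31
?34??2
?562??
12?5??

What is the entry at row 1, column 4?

4

row 2, column 3 = 1: row 2 has {3,4,5}; col 3 has {2,4,6}; box has {2,3} → only 1 remains.
row 3, column 3 = 5: row 3 has {1,2,3,4}; col 3 has {1,2,4,6}; box has {1,2,3} → only 5 remains.
row 3, column 4 = 6: row 3 has {1,2,3,4,5}; col 4 has {2,3,5}; box has {1,2,3,5} → only 6 remains.
row 4, column 1 = 6: row 4 has {2,3,4}; col 1 has {1,2,3,5}; box has {1,2,3,5} → only 6 remains.
row 4, column 4 = 1: row 4 has {2,3,4,6}; col 4 has {2,3,5,6}; box has {2,4,5,6} → only 1 remains.
row 4, column 5 = 5: row 4 has {1,2,3,4,6}; col 5 has {3}; box has {2} → only 5 remains.
row 5, column 1 = 4: row 5 has {2,5,6}; col 1 has {1,2,3,5,6}; box has {1,2,3,5,6} → only 4 remains.
row 5, column 5 = 1: row 5 has {2,4,5,6}; col 5 has {3,5}; box has {2,5} → only 1 remains.
row 5, column 6 = 3: row 5 has {1,2,4,5,6}; col 6 has {1,2,4}; box has {1,2,5} → only 3 remains.
row 6, column 3 = 3: row 6 has {1,2,5}; col 3 has {1,2,4,5,6}; box has {1,2,4,5,6} → only 3 remains.
row 6, column 6 = 6: row 6 has {1,2,3,5}; col 6 has {1,2,3,4}; box has {1,2,3,5} → only 6 remains.
row 1, column 4 = 4: row 1 has {2,3}; col 4 has {1,2,3,5,6}; box has {1,2,3,5,6} → only 4 remains.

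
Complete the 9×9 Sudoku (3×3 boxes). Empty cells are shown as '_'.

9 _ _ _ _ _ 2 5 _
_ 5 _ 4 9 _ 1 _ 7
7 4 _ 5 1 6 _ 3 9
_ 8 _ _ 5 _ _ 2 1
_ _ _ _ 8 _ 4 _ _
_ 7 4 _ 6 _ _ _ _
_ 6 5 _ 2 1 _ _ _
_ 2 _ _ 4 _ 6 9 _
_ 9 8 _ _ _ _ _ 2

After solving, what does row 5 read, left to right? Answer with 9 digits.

531289476

R3C3 = 2: row 3 has {1,3,4,5,6,7,9}; col 3 has {4,5,8}; box has {4,5,7,9} → only 2 remains.
R3C7 = 8: row 3 has {1,2,3,4,5,6,7,9}; col 7 has {1,2,4,6}; box has {1,2,3,5,7,9} → only 8 remains.
R6C8 = 8: row 6 has {4,6,7}; col 8 has {2,3,5,9}; box has {1,2,4} → only 8 remains.
R2C8 = 6: row 2 has {1,4,5,7,9}; col 8 has {2,3,5,8,9}; box has {1,2,3,5,7,8,9} → only 6 remains.
R5C8 = 7: row 5 has {4,8}; col 8 has {2,3,5,6,8,9}; box has {1,2,4,8} → only 7 remains.
R7C8 = 4: row 7 has {1,2,5,6}; col 8 has {2,3,5,6,7,8,9}; box has {2,6,9} → only 4 remains.
R9C8 = 1: row 9 has {2,8,9}; col 8 has {2,3,4,5,6,7,8,9}; box has {2,4,6,9} → only 1 remains.
R1C9 = 4: row 1 has {2,5,9}; col 9 has {1,2,7,9}; box has {1,2,3,5,6,7,8,9} → only 4 remains.
R2C3 = 3: row 2 has {1,4,5,6,7,9}; col 3 has {2,4,5,8}; box has {2,4,5,7,9} → only 3 remains.
R7C1 = 3: row 7 has {1,2,4,5,6}; col 1 has {7,9}; box has {2,5,6,8,9} → only 3 remains.
R7C7 = 7: row 7 has {1,2,3,4,5,6}; col 7 has {1,2,4,6,8}; box has {1,2,4,6,9} → only 7 remains.
R7C9 = 8: row 7 has {1,2,3,4,5,6,7}; col 9 has {1,2,4,7,9}; box has {1,2,4,6,7,9} → only 8 remains.
R8C1 = 1: row 8 has {2,4,6,9}; col 1 has {3,7,9}; box has {2,3,5,6,8,9} → only 1 remains.
R8C3 = 7: row 8 has {1,2,4,6,9}; col 3 has {2,3,4,5,8}; box has {1,2,3,5,6,8,9} → only 7 remains.
R9C1 = 4: row 9 has {1,2,8,9}; col 1 has {1,3,7,9}; box has {1,2,3,5,6,7,8,9} → only 4 remains.
R1C2 = 1: row 1 has {2,4,5,9}; col 2 has {2,4,5,6,7,8,9}; box has {2,3,4,5,7,9} → only 1 remains.
R1C3 = 6: row 1 has {1,2,4,5,9}; col 3 has {2,3,4,5,7,8}; box has {1,2,3,4,5,7,9} → only 6 remains.
R2C1 = 8: row 2 has {1,3,4,5,6,7,9}; col 1 has {1,3,4,7,9}; box has {1,2,3,4,5,6,7,9} → only 8 remains.
R2C6 = 2: row 2 has {1,3,4,5,6,7,8,9}; col 6 has {1,6}; box has {1,4,5,6,9} → only 2 remains.
R4C1 = 6: row 4 has {1,2,5,8}; col 1 has {1,3,4,7,8,9}; box has {4,7,8} → only 6 remains.
R4C3 = 9: row 4 has {1,2,5,6,8}; col 3 has {2,3,4,5,6,7,8}; box has {4,6,7,8} → only 9 remains.
R4C7 = 3: row 4 has {1,2,5,6,8,9}; col 7 has {1,2,4,6,7,8}; box has {1,2,4,7,8} → only 3 remains.
R5C2 = 3: row 5 has {4,7,8}; col 2 has {1,2,4,5,6,7,8,9}; box has {4,6,7,8,9} → only 3 remains.
R5C3 = 1: row 5 has {3,4,7,8}; col 3 has {2,3,4,5,6,7,8,9}; box has {3,4,6,7,8,9} → only 1 remains.
R5C6 = 9: row 5 has {1,3,4,7,8}; col 6 has {1,2,6}; box has {5,6,8} → only 9 remains.
R6C6 = 3: row 6 has {4,6,7,8}; col 6 has {1,2,6,9}; box has {5,6,8,9} → only 3 remains.
R6C9 = 5: row 6 has {3,4,6,7,8}; col 9 has {1,2,4,7,8,9}; box has {1,2,3,4,7,8} → only 5 remains.
R7C4 = 9: row 7 has {1,2,3,4,5,6,7,8}; col 4 has {4,5}; box has {1,2,4} → only 9 remains.
R8C9 = 3: row 8 has {1,2,4,6,7,9}; col 9 has {1,2,4,5,7,8,9}; box has {1,2,4,6,7,8,9} → only 3 remains.
R9C7 = 5: row 9 has {1,2,4,8,9}; col 7 has {1,2,3,4,6,7,8}; box has {1,2,3,4,6,7,8,9} → only 5 remains.
R4C4 = 7: row 4 has {1,2,3,5,6,8,9}; col 4 has {4,5,9}; box has {3,5,6,8,9} → only 7 remains.
R4C6 = 4: row 4 has {1,2,3,5,6,7,8,9}; col 6 has {1,2,3,6,9}; box has {3,5,6,7,8,9} → only 4 remains.
R5C4 = 2: row 5 has {1,3,4,7,8,9}; col 4 has {4,5,7,9}; box has {3,4,5,6,7,8,9} → only 2 remains.
R5C9 = 6: row 5 has {1,2,3,4,7,8,9}; col 9 has {1,2,3,4,5,7,8,9}; box has {1,2,3,4,5,7,8} → only 6 remains.
R6C1 = 2: row 6 has {3,4,5,6,7,8}; col 1 has {1,3,4,6,7,8,9}; box has {1,3,4,6,7,8,9} → only 2 remains.
R6C4 = 1: row 6 has {2,3,4,5,6,7,8}; col 4 has {2,4,5,7,9}; box has {2,3,4,5,6,7,8,9} → only 1 remains.
R6C7 = 9: row 6 has {1,2,3,4,5,6,7,8}; col 7 has {1,2,3,4,5,6,7,8}; box has {1,2,3,4,5,6,7,8} → only 9 remains.
R8C4 = 8: row 8 has {1,2,3,4,6,7,9}; col 4 has {1,2,4,5,7,9}; box has {1,2,4,9} → only 8 remains.
R8C6 = 5: row 8 has {1,2,3,4,6,7,8,9}; col 6 has {1,2,3,4,6,9}; box has {1,2,4,8,9} → only 5 remains.
R9C6 = 7: row 9 has {1,2,4,5,8,9}; col 6 has {1,2,3,4,5,6,9}; box has {1,2,4,5,8,9} → only 7 remains.
R1C4 = 3: row 1 has {1,2,4,5,6,9}; col 4 has {1,2,4,5,7,8,9}; box has {1,2,4,5,6,9} → only 3 remains.
R1C5 = 7: row 1 has {1,2,3,4,5,6,9}; col 5 has {1,2,4,5,6,8,9}; box has {1,2,3,4,5,6,9} → only 7 remains.
R1C6 = 8: row 1 has {1,2,3,4,5,6,7,9}; col 6 has {1,2,3,4,5,6,7,9}; box has {1,2,3,4,5,6,7,9} → only 8 remains.
R5C1 = 5: row 5 has {1,2,3,4,6,7,8,9}; col 1 has {1,2,3,4,6,7,8,9}; box has {1,2,3,4,6,7,8,9} → only 5 remains.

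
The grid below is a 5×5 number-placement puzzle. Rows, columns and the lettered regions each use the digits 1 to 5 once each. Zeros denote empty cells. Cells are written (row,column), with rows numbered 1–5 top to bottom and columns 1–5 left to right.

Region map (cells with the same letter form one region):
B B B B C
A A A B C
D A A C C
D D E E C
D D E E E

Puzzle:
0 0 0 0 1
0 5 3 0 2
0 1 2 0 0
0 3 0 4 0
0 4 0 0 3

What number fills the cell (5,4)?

(1,2) = 2: row 1 has {1}; col 2 has {1,3,4,5}; region has {} → only 2 remains.
(2,1) = 4: row 2 has {2,3,5}; col 1 has {}; region has {1,2,3,5} → only 4 remains.
(2,4) = 1: row 2 has {2,3,4,5}; col 4 has {4}; region has {2} → only 1 remains.
(3,1) = 5: row 3 has {1,2}; col 1 has {4}; region has {3,4} → only 5 remains.
(3,4) = 3: row 3 has {1,2,5}; col 4 has {1,4}; region has {1,2} → only 3 remains.
(3,5) = 4: row 3 has {1,2,3,5}; col 5 has {1,2,3}; region has {1,2,3} → only 4 remains.
(4,5) = 5: row 4 has {3,4}; col 5 has {1,2,3,4}; region has {1,2,3,4} → only 5 remains.
(1,1) = 3: row 1 has {1,2}; col 1 has {4,5}; region has {1,2} → only 3 remains.
(1,4) = 5: row 1 has {1,2,3}; col 4 has {1,3,4}; region has {1,2,3} → only 5 remains.
(4,3) = 1: row 4 has {3,4,5}; col 3 has {2,3}; region has {3,4} → only 1 remains.
(5,3) = 5: row 5 has {3,4}; col 3 has {1,2,3}; region has {1,3,4} → only 5 remains.
(5,4) = 2: row 5 has {3,4,5}; col 4 has {1,3,4,5}; region has {1,3,4,5} → only 2 remains.

2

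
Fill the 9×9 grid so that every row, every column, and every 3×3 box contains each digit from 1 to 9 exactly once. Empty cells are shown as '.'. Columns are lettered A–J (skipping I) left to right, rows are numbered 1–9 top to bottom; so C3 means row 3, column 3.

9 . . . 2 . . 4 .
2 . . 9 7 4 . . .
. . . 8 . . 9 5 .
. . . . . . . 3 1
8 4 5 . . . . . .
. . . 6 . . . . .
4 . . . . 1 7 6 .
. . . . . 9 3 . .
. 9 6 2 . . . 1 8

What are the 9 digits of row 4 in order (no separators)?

H2 = 8: row 2 has {2,4,7,9}; col 8 has {1,3,4,5,6}; box has {4,5,9} → only 8 remains.
H8 = 2: row 8 has {3,9}; col 8 has {1,3,4,5,6,8}; box has {1,3,6,7,8} → only 2 remains.
B2 = 5: in row 2, 5 can only go here (every other open cell in that row sees a 5).
J3 = 2: in row 3, 2 can only go here (every other open cell in that row sees a 2).
C3 = 4: in row 3, 4 can only go here (every other open cell in that row sees a 4).
J7 = 9: in row 7, 9 can only go here (every other open cell in that row sees a 9).
E8 = 6: in row 8, 6 can only go here (every other open cell in that row sees a 6).
J1 = 7: in box 3, 7 can only go here (every other open cell in that box sees a 7).
J5 = 6: row 5 has {4,5,8}; col 9 has {1,2,7,8,9}; box has {1,3} → only 6 remains.
J2 = 3: row 2 has {2,4,5,7,8,9}; col 9 has {1,2,6,7,8,9}; box has {2,4,5,7,8,9} → only 3 remains.
G5 = 2: row 5 has {4,5,6,8}; col 7 has {3,7,9}; box has {1,3,6} → only 2 remains.
C2 = 1: row 2 has {2,3,4,5,7,8,9}; col 3 has {4,5,6}; box has {2,4,5,9} → only 1 remains.
G2 = 6: row 2 has {1,2,3,4,5,7,8,9}; col 7 has {2,3,7,9}; box has {2,3,4,5,7,8,9} → only 6 remains.
G1 = 1: row 1 has {2,4,7,9}; col 7 has {2,3,6,7,9}; box has {2,3,4,5,6,7,8,9} → only 1 remains.
E3 = 1: in row 3, 1 can only go here (every other open cell in that row sees a 1).
D5 = 1: in row 5, 1 can only go here (every other open cell in that row sees a 1).
E7 = 8: in box 8, 8 can only go here (every other open cell in that box sees an 8).
D7 = 5: in row 7, 5 can only go here (every other open cell in that row sees a 5).
D1 = 3: row 1 has {1,2,4,7,9}; col 4 has {1,2,5,6,8,9}; box has {1,2,4,7,8,9} → only 3 remains.
F3 = 6: row 3 has {1,2,4,5,8,9}; col 6 has {1,4,9}; box has {1,2,3,4,7,8,9} → only 6 remains.
C1 = 8: row 1 has {1,2,3,4,7,9}; col 3 has {1,4,5,6}; box has {1,2,4,5,9} → only 8 remains.
F1 = 5: row 1 has {1,2,3,4,7,8,9}; col 6 has {1,4,6,9}; box has {1,2,3,4,6,7,8,9} → only 5 remains.
C8 = 7: row 8 has {2,3,6,9}; col 3 has {1,4,5,6,8}; box has {4,6,9} → only 7 remains.
D8 = 4: row 8 has {2,3,6,7,9}; col 4 has {1,2,3,5,6,8,9}; box has {1,2,5,6,8,9} → only 4 remains.
J8 = 5: row 8 has {2,3,4,6,7,9}; col 9 has {1,2,3,6,7,8,9}; box has {1,2,3,6,7,8,9} → only 5 remains.
E9 = 3: row 9 has {1,2,6,8,9}; col 5 has {1,2,6,7,8}; box has {1,2,4,5,6,8,9} → only 3 remains.
F9 = 7: row 9 has {1,2,3,6,8,9}; col 6 has {1,4,5,6,9}; box has {1,2,3,4,5,6,8,9} → only 7 remains.
G9 = 4: row 9 has {1,2,3,6,7,8,9}; col 7 has {1,2,3,6,7,9}; box has {1,2,3,5,6,7,8,9} → only 4 remains.
B1 = 6: row 1 has {1,2,3,4,5,7,8,9}; col 2 has {4,5,9}; box has {1,2,4,5,8,9} → only 6 remains.
D4 = 7: row 4 has {1,3}; col 4 has {1,2,3,4,5,6,8,9}; box has {1,6} → only 7 remains.
E5 = 9: row 5 has {1,2,4,5,6,8}; col 5 has {1,2,3,6,7,8}; box has {1,6,7} → only 9 remains.
F5 = 3: row 5 has {1,2,4,5,6,8,9}; col 6 has {1,4,5,6,7,9}; box has {1,6,7,9} → only 3 remains.
H5 = 7: row 5 has {1,2,3,4,5,6,8,9}; col 8 has {1,2,3,4,5,6,8}; box has {1,2,3,6} → only 7 remains.
H6 = 9: row 6 has {6}; col 8 has {1,2,3,4,5,6,7,8}; box has {1,2,3,6,7} → only 9 remains.
J6 = 4: row 6 has {6,9}; col 9 has {1,2,3,5,6,7,8,9}; box has {1,2,3,6,7,9} → only 4 remains.
A8 = 1: row 8 has {2,3,4,5,6,7,9}; col 1 has {2,4,8,9}; box has {4,6,7,9} → only 1 remains.
B8 = 8: row 8 has {1,2,3,4,5,6,7,9}; col 2 has {4,5,6,9}; box has {1,4,6,7,9} → only 8 remains.
A9 = 5: row 9 has {1,2,3,4,6,7,8,9}; col 1 has {1,2,4,8,9}; box has {1,4,6,7,8,9} → only 5 remains.
A4 = 6: row 4 has {1,3,7}; col 1 has {1,2,4,5,8,9}; box has {4,5,8} → only 6 remains.
B4 = 2: row 4 has {1,3,6,7}; col 2 has {4,5,6,8,9}; box has {4,5,6,8} → only 2 remains.
C4 = 9: row 4 has {1,2,3,6,7}; col 3 has {1,4,5,6,7,8}; box has {2,4,5,6,8} → only 9 remains.
F4 = 8: row 4 has {1,2,3,6,7,9}; col 6 has {1,3,4,5,6,7,9}; box has {1,3,6,7,9} → only 8 remains.
G4 = 5: row 4 has {1,2,3,6,7,8,9}; col 7 has {1,2,3,4,6,7,9}; box has {1,2,3,4,6,7,9} → only 5 remains.
C6 = 3: row 6 has {4,6,9}; col 3 has {1,4,5,6,7,8,9}; box has {2,4,5,6,8,9} → only 3 remains.
E6 = 5: row 6 has {3,4,6,9}; col 5 has {1,2,3,6,7,8,9}; box has {1,3,6,7,8,9} → only 5 remains.
F6 = 2: row 6 has {3,4,5,6,9}; col 6 has {1,3,4,5,6,7,8,9}; box has {1,3,5,6,7,8,9} → only 2 remains.
G6 = 8: row 6 has {2,3,4,5,6,9}; col 7 has {1,2,3,4,5,6,7,9}; box has {1,2,3,4,5,6,7,9} → only 8 remains.
B7 = 3: row 7 has {1,4,5,6,7,8,9}; col 2 has {2,4,5,6,8,9}; box has {1,4,5,6,7,8,9} → only 3 remains.
C7 = 2: row 7 has {1,3,4,5,6,7,8,9}; col 3 has {1,3,4,5,6,7,8,9}; box has {1,3,4,5,6,7,8,9} → only 2 remains.
B3 = 7: row 3 has {1,2,4,5,6,8,9}; col 2 has {2,3,4,5,6,8,9}; box has {1,2,4,5,6,8,9} → only 7 remains.
E4 = 4: row 4 has {1,2,3,5,6,7,8,9}; col 5 has {1,2,3,5,6,7,8,9}; box has {1,2,3,5,6,7,8,9} → only 4 remains.

629748531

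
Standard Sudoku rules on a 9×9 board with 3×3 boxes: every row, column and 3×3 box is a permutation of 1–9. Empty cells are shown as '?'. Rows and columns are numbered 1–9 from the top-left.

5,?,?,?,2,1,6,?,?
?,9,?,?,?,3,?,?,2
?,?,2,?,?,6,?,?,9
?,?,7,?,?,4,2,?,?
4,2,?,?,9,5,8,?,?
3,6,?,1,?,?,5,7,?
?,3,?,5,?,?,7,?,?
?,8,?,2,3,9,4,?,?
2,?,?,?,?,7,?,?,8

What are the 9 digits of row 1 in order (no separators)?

543921687

R2C7 = 1 (sole candidate).
R3C7 = 3 (sole candidate).
R5C3 = 1 (sole candidate).
R6C5 = 8 (sole candidate).
R6C6 = 2 (sole candidate).
R6C9 = 4 (sole candidate).
R7C6 = 8 (sole candidate).
R9C7 = 9 (sole candidate).
R1C9 = 7: row 1 has {1,2,5,6}; col 9 has {2,4,8,9}; box has {1,2,3,6,9} → only 7 remains.
R4C2 = 5 (sole candidate).
R4C5 = 6 (sole candidate).
R6C3 = 9 (sole candidate).
R1C2 = 4: row 1 has {1,2,5,6,7}; col 2 has {2,3,5,6,8,9}; box has {2,5,9} → only 4 remains.
R1C8 = 8: row 1 has {1,2,4,5,6,7}; col 8 has {7}; box has {1,2,3,6,7,9} → only 8 remains.
R4C1 = 8 (sole candidate).
R4C4 = 3 (sole candidate).
R4C9 = 1 (sole candidate).
R5C4 = 7 (sole candidate).
R7C9 = 6 (sole candidate).
R8C9 = 5 (sole candidate).
R9C2 = 1 (sole candidate).
R9C5 = 4 (sole candidate).
R9C8 = 3 (sole candidate).
R1C3 = 3: row 1 has {1,2,4,5,6,7,8}; col 3 has {1,2,7,9}; box has {2,4,5,9} → only 3 remains.
R1C4 = 9: row 1 has {1,2,3,4,5,6,7,8}; col 4 has {1,2,3,5,7}; box has {1,2,3,6} → only 9 remains.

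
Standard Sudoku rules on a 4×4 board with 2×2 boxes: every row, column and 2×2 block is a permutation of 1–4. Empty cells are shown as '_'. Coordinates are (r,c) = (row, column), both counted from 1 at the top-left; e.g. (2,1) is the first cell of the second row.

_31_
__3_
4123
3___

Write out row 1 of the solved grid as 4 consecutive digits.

2314

(1,1) = 2: row 1 has {1,3}; col 1 has {3,4}; box has {3} → only 2 remains.
(1,4) = 4: row 1 has {1,2,3}; col 4 has {3}; box has {1,3} → only 4 remains.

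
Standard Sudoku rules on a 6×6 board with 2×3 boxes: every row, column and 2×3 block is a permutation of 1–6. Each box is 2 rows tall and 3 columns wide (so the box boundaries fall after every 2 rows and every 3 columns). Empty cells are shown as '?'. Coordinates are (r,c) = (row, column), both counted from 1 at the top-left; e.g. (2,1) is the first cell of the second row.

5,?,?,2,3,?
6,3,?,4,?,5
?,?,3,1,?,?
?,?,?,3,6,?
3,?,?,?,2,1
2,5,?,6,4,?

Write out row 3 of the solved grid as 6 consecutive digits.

(1,6) = 6: row 1 has {2,3,5}; col 6 has {1,5}; box has {2,3,4,5} → only 6 remains.
(2,5) = 1: row 2 has {3,4,5,6}; col 5 has {2,3,4,6}; box has {2,3,4,5,6} → only 1 remains.
(3,1) = 4: row 3 has {1,3}; col 1 has {2,3,5,6}; box has {3} → only 4 remains.
(3,5) = 5: row 3 has {1,3,4}; col 5 has {1,2,3,4,6}; box has {1,3,6} → only 5 remains.
(3,6) = 2: row 3 has {1,3,4,5}; col 6 has {1,5,6}; box has {1,3,5,6} → only 2 remains.
(4,1) = 1: row 4 has {3,6}; col 1 has {2,3,4,5,6}; box has {3,4} → only 1 remains.
(4,2) = 2: row 4 has {1,3,6}; col 2 has {3,5}; box has {1,3,4} → only 2 remains.
(4,3) = 5: row 4 has {1,2,3,6}; col 3 has {3}; box has {1,2,3,4} → only 5 remains.
(4,6) = 4: row 4 has {1,2,3,5,6}; col 6 has {1,2,5,6}; box has {1,2,3,5,6} → only 4 remains.
(5,4) = 5: row 5 has {1,2,3}; col 4 has {1,2,3,4,6}; box has {1,2,4,6} → only 5 remains.
(6,3) = 1: row 6 has {2,4,5,6}; col 3 has {3,5}; box has {2,3,5} → only 1 remains.
(6,6) = 3: row 6 has {1,2,4,5,6}; col 6 has {1,2,4,5,6}; box has {1,2,4,5,6} → only 3 remains.
(1,3) = 4: row 1 has {2,3,5,6}; col 3 has {1,3,5}; box has {3,5,6} → only 4 remains.
(2,3) = 2: row 2 has {1,3,4,5,6}; col 3 has {1,3,4,5}; box has {3,4,5,6} → only 2 remains.
(3,2) = 6: row 3 has {1,2,3,4,5}; col 2 has {2,3,5}; box has {1,2,3,4,5} → only 6 remains.

463152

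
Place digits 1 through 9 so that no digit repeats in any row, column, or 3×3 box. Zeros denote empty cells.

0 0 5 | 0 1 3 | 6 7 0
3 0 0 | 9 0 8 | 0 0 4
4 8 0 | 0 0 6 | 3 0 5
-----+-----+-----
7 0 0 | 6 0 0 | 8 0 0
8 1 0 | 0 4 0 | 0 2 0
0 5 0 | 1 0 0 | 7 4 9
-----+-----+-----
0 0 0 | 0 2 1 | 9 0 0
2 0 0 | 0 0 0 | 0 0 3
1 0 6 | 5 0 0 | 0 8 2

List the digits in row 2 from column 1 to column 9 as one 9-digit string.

R1C1 = 9 (sole candidate).
R1C2 = 2 (sole candidate).
R1C4 = 4 (sole candidate).
R1C9 = 8 (sole candidate).
R2C8 = 1: row 2 has {3,4,8,9}; col 8 has {2,4,7,8}; box has {3,4,5,6,7,8} → only 1 remains.
R3C5 = 7 (sole candidate).
R3C8 = 9 (sole candidate).
R4C9 = 1 (sole candidate).
R5C7 = 5 (sole candidate).
R5C9 = 6 (sole candidate).
R6C1 = 6 (sole candidate).
R6C6 = 2 (sole candidate).
R7C1 = 5 (sole candidate).
R7C8 = 6 (sole candidate).
R7C9 = 7 (sole candidate).
R8C8 = 5 (sole candidate).
R9C7 = 4 (sole candidate).
R2C3 = 7: row 2 has {1,3,4,8,9}; col 3 has {5,6}; box has {2,3,4,5,8,9} → only 7 remains.
R2C5 = 5: row 2 has {1,3,4,7,8,9}; col 5 has {1,2,4,7}; box has {1,3,4,6,7,8,9} → only 5 remains.
R2C7 = 2: row 2 has {1,3,4,5,7,8,9}; col 7 has {3,4,5,6,7,8,9}; box has {1,3,4,5,6,7,8,9} → only 2 remains.
R3C3 = 1 (sole candidate).
R3C4 = 2 (sole candidate).
R4C8 = 3 (sole candidate).
R6C3 = 3 (sole candidate).
R6C5 = 8 (sole candidate).
R8C7 = 1 (sole candidate).
R2C2 = 6: row 2 has {1,2,3,4,5,7,8,9}; col 2 has {1,2,5,8}; box has {1,2,3,4,5,7,8,9} → only 6 remains.

367958214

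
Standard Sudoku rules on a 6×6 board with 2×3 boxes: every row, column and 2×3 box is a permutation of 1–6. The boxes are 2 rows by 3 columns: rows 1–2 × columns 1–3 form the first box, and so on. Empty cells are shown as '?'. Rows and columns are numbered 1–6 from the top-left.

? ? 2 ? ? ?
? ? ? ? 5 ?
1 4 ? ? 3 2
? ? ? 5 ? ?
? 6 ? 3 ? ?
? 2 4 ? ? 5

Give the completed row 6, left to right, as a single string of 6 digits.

324165

R3C4 = 6: row 3 has {1,2,3,4}; col 4 has {3,5}; box has {2,3,5} → only 6 remains.
R4C2 = 3: row 4 has {5}; col 2 has {2,4,6}; box has {1,4} → only 3 remains.
R4C3 = 6: row 4 has {3,5}; col 3 has {2,4}; box has {1,3,4} → only 6 remains.
R5C1 = 5: row 5 has {3,6}; col 1 has {1}; box has {2,4,6} → only 5 remains.
R5C3 = 1: row 5 has {3,5,6}; col 3 has {2,4,6}; box has {2,4,5,6} → only 1 remains.
R5C6 = 4: row 5 has {1,3,5,6}; col 6 has {2,5}; box has {3,5} → only 4 remains.
R6C1 = 3: row 6 has {2,4,5}; col 1 has {1,5}; box has {1,2,4,5,6} → only 3 remains.
R6C4 = 1: row 6 has {2,3,4,5}; col 4 has {3,5,6}; box has {3,4,5} → only 1 remains.
R6C5 = 6: row 6 has {1,2,3,4,5}; col 5 has {3,5}; box has {1,3,4,5} → only 6 remains.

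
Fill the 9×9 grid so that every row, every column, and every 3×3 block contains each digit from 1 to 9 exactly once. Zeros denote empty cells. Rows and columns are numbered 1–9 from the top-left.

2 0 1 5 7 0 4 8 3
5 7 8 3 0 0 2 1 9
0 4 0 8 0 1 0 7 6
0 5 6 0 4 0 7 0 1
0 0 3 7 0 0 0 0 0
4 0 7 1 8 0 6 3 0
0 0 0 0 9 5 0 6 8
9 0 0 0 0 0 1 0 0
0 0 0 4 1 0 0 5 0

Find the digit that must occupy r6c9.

r2c5 = 6: row 2 has {1,2,3,5,7,8,9}; col 5 has {1,4,7,8,9}; box has {1,3,5,7,8} → only 6 remains.
r2c6 = 4: row 2 has {1,2,3,5,6,7,8,9}; col 6 has {1,5}; box has {1,3,5,6,7,8} → only 4 remains.
r3c1 = 3: row 3 has {1,4,6,7,8}; col 1 has {2,4,5,9}; box has {1,2,4,5,7,8} → only 3 remains.
r3c3 = 9: row 3 has {1,3,4,6,7,8}; col 3 has {1,3,6,7,8}; box has {1,2,3,4,5,7,8} → only 9 remains.
r3c5 = 2: row 3 has {1,3,4,6,7,8,9}; col 5 has {1,4,6,7,8,9}; box has {1,3,4,5,6,7,8} → only 2 remains.
r3c7 = 5: row 3 has {1,2,3,4,6,7,8,9}; col 7 has {1,2,4,6,7}; box has {1,2,3,4,6,7,8,9} → only 5 remains.
r4c1 = 8: row 4 has {1,4,5,6,7}; col 1 has {2,3,4,5,9}; box has {3,4,5,6,7} → only 8 remains.
r5c1 = 1: row 5 has {3,7}; col 1 has {2,3,4,5,8,9}; box has {3,4,5,6,7,8} → only 1 remains.
r5c5 = 5: row 5 has {1,3,7}; col 5 has {1,2,4,6,7,8,9}; box has {1,4,7,8} → only 5 remains.
r7c1 = 7: row 7 has {5,6,8,9}; col 1 has {1,2,3,4,5,8,9}; box has {9} → only 7 remains.
r7c4 = 2: row 7 has {5,6,7,8,9}; col 4 has {1,3,4,5,7,8}; box has {1,4,5,9} → only 2 remains.
r7c7 = 3: row 7 has {2,5,6,7,8,9}; col 7 has {1,2,4,5,6,7}; box has {1,5,6,8} → only 3 remains.
r8c4 = 6: row 8 has {1,9}; col 4 has {1,2,3,4,5,7,8}; box has {1,2,4,5,9} → only 6 remains.
r8c5 = 3: row 8 has {1,6,9}; col 5 has {1,2,4,5,6,7,8,9}; box has {1,2,4,5,6,9} → only 3 remains.
r9c1 = 6: row 9 has {1,4,5}; col 1 has {1,2,3,4,5,7,8,9}; box has {7,9} → only 6 remains.
r9c3 = 2: row 9 has {1,4,5,6}; col 3 has {1,3,6,7,8,9}; box has {6,7,9} → only 2 remains.
r9c7 = 9: row 9 has {1,2,4,5,6}; col 7 has {1,2,3,4,5,6,7}; box has {1,3,5,6,8} → only 9 remains.
r9c9 = 7: row 9 has {1,2,4,5,6,9}; col 9 has {1,3,6,8,9}; box has {1,3,5,6,8,9} → only 7 remains.
r1c2 = 6: row 1 has {1,2,3,4,5,7,8}; col 2 has {4,5,7}; box has {1,2,3,4,5,7,8,9} → only 6 remains.
r1c6 = 9: row 1 has {1,2,3,4,5,6,7,8}; col 6 has {1,4,5}; box has {1,2,3,4,5,6,7,8} → only 9 remains.
r4c4 = 9: row 4 has {1,4,5,6,7,8}; col 4 has {1,2,3,4,5,6,7,8}; box has {1,4,5,7,8} → only 9 remains.
r4c8 = 2: row 4 has {1,4,5,6,7,8,9}; col 8 has {1,3,5,6,7,8}; box has {1,3,6,7} → only 2 remains.
r5c7 = 8: row 5 has {1,3,5,7}; col 7 has {1,2,3,4,5,6,7,9}; box has {1,2,3,6,7} → only 8 remains.
r5c9 = 4: row 5 has {1,3,5,7,8}; col 9 has {1,3,6,7,8,9}; box has {1,2,3,6,7,8} → only 4 remains.
r6c6 = 2: row 6 has {1,3,4,6,7,8}; col 6 has {1,4,5,9}; box has {1,4,5,7,8,9} → only 2 remains.
r6c9 = 5: row 6 has {1,2,3,4,6,7,8}; col 9 has {1,3,4,6,7,8,9}; box has {1,2,3,4,6,7,8} → only 5 remains.

5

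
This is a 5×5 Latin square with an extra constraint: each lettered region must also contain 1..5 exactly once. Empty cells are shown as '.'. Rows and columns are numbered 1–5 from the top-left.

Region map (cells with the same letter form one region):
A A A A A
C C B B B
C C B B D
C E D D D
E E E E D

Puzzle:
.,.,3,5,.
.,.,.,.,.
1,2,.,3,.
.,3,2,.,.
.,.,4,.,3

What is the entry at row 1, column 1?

2

row 3, column 3 = 5 (sole candidate).
row 3, column 5 = 4 (sole candidate).
row 4, column 4 = 1 (sole candidate).
row 4, column 5 = 5 (sole candidate).
row 5, column 4 = 2 (sole candidate).
row 2, column 3 = 1 (sole candidate).
row 2, column 4 = 4 (sole candidate).
row 2, column 5 = 2 (sole candidate).
row 4, column 1 = 4 (sole candidate).
row 5, column 1 = 5 (sole candidate).
row 5, column 2 = 1 (sole candidate).
row 1, column 1 = 2: row 1 has {3,5}; col 1 has {1,4,5}; region has {3,5} → only 2 remains.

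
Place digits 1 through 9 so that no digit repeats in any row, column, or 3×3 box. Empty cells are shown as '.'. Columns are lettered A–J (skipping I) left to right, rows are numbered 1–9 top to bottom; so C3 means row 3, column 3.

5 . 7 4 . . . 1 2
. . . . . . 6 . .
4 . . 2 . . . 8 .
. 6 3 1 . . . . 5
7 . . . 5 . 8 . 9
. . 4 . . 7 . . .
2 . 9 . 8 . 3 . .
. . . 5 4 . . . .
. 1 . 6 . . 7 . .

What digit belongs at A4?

G1 = 9: row 1 has {1,2,4,5,7}; col 7 has {3,6,7,8}; box has {1,2,6,8} → only 9 remains.
G3 = 5: row 3 has {2,4,8}; col 7 has {3,6,7,8,9}; box has {1,2,6,8,9} → only 5 remains.
B5 = 2: row 5 has {5,7,8,9}; col 2 has {1,6}; box has {3,4,6,7} → only 2 remains.
C5 = 1: row 5 has {2,5,7,8,9}; col 3 has {3,4,7,9}; box has {2,3,4,6,7} → only 1 remains.
D5 = 3: row 5 has {1,2,5,7,8,9}; col 4 has {1,2,4,5,6}; box has {1,5,7} → only 3 remains.
D7 = 7: row 7 has {2,3,8,9}; col 4 has {1,2,3,4,5,6}; box has {4,5,6,8} → only 7 remains.
F7 = 1: row 7 has {2,3,7,8,9}; col 6 has {7}; box has {4,5,6,7,8} → only 1 remains.
C3 = 6: row 3 has {2,4,5,8}; col 3 has {1,3,4,7,9}; box has {4,5,7} → only 6 remains.
C8 = 8: row 8 has {4,5}; col 3 has {1,3,4,6,7,9}; box has {1,2,9} → only 8 remains.
A9 = 3: row 9 has {1,6,7}; col 1 has {2,4,5,7}; box has {1,2,8,9} → only 3 remains.
C9 = 5: row 9 has {1,3,6,7}; col 3 has {1,3,4,6,7,8,9}; box has {1,2,3,8,9} → only 5 remains.
C2 = 2: row 2 has {6}; col 3 has {1,3,4,5,6,7,8,9}; box has {4,5,6,7} → only 2 remains.
B7 = 4: row 7 has {1,2,3,7,8,9}; col 2 has {1,2,6}; box has {1,2,3,5,8,9} → only 4 remains.
J7 = 6: row 7 has {1,2,3,4,7,8,9}; col 9 has {2,5,9}; box has {3,7} → only 6 remains.
A8 = 6: row 8 has {4,5,8}; col 1 has {2,3,4,5,7}; box has {1,2,3,4,5,8,9} → only 6 remains.
B8 = 7: row 8 has {4,5,6,8}; col 2 has {1,2,4,6}; box has {1,2,3,4,5,6,8,9} → only 7 remains.
J8 = 1: row 8 has {4,5,6,7,8}; col 9 has {2,5,6,9}; box has {3,6,7} → only 1 remains.
J6 = 3: row 6 has {4,7}; col 9 has {1,2,5,6,9}; box has {5,8,9} → only 3 remains.
H7 = 5: row 7 has {1,2,3,4,6,7,8,9}; col 8 has {1,8}; box has {1,3,6,7} → only 5 remains.
G8 = 2: row 8 has {1,4,5,6,7,8}; col 7 has {3,5,6,7,8,9}; box has {1,3,5,6,7} → only 2 remains.
H8 = 9: row 8 has {1,2,4,5,6,7,8}; col 8 has {1,5,8}; box has {1,2,3,5,6,7} → only 9 remains.
H9 = 4: row 9 has {1,3,5,6,7}; col 8 has {1,5,8,9}; box has {1,2,3,5,6,7,9} → only 4 remains.
J9 = 8: row 9 has {1,3,4,5,6,7}; col 9 has {1,2,3,5,6,9}; box has {1,2,3,4,5,6,7,9} → only 8 remains.
J3 = 7: row 3 has {2,4,5,6,8}; col 9 has {1,2,3,5,6,8,9}; box has {1,2,5,6,8,9} → only 7 remains.
G4 = 4: row 4 has {1,3,5,6}; col 7 has {2,3,5,6,7,8,9}; box has {3,5,8,9} → only 4 remains.
H5 = 6: row 5 has {1,2,3,5,7,8,9}; col 8 has {1,4,5,8,9}; box has {3,4,5,8,9} → only 6 remains.
G6 = 1: row 6 has {3,4,7}; col 7 has {2,3,4,5,6,7,8,9}; box has {3,4,5,6,8,9} → only 1 remains.
H6 = 2: row 6 has {1,3,4,7}; col 8 has {1,4,5,6,8,9}; box has {1,3,4,5,6,8,9} → only 2 remains.
F8 = 3: row 8 has {1,2,4,5,6,7,8,9}; col 6 has {1,7}; box has {1,4,5,6,7,8} → only 3 remains.
H2 = 3: row 2 has {2,6}; col 8 has {1,2,4,5,6,8,9}; box has {1,2,5,6,7,8,9} → only 3 remains.
J2 = 4: row 2 has {2,3,6}; col 9 has {1,2,3,5,6,7,8,9}; box has {1,2,3,5,6,7,8,9} → only 4 remains.
F3 = 9: row 3 has {2,4,5,6,7,8}; col 6 has {1,3,7}; box has {2,4} → only 9 remains.
H4 = 7: row 4 has {1,3,4,5,6}; col 8 has {1,2,3,4,5,6,8,9}; box has {1,2,3,4,5,6,8,9} → only 7 remains.
F5 = 4: row 5 has {1,2,3,5,6,7,8,9}; col 6 has {1,3,7,9}; box has {1,3,5,7} → only 4 remains.
F9 = 2: row 9 has {1,3,4,5,6,7,8}; col 6 has {1,3,4,7,9}; box has {1,3,4,5,6,7,8} → only 2 remains.
D2 = 8: row 2 has {2,3,4,6}; col 4 has {1,2,3,4,5,6,7}; box has {2,4,9} → only 8 remains.
F2 = 5: row 2 has {2,3,4,6,8}; col 6 has {1,2,3,4,7,9}; box has {2,4,8,9} → only 5 remains.
B3 = 3: row 3 has {2,4,5,6,7,8,9}; col 2 has {1,2,4,6,7}; box has {2,4,5,6,7} → only 3 remains.
E3 = 1: row 3 has {2,3,4,5,6,7,8,9}; col 5 has {4,5,8}; box has {2,4,5,8,9} → only 1 remains.
F4 = 8: row 4 has {1,3,4,5,6,7}; col 6 has {1,2,3,4,5,7,9}; box has {1,3,4,5,7} → only 8 remains.
D6 = 9: row 6 has {1,2,3,4,7}; col 4 has {1,2,3,4,5,6,7,8}; box has {1,3,4,5,7,8} → only 9 remains.
E6 = 6: row 6 has {1,2,3,4,7,9}; col 5 has {1,4,5,8}; box has {1,3,4,5,7,8,9} → only 6 remains.
E9 = 9: row 9 has {1,2,3,4,5,6,7,8}; col 5 has {1,4,5,6,8}; box has {1,2,3,4,5,6,7,8} → only 9 remains.
B1 = 8: row 1 has {1,2,4,5,7,9}; col 2 has {1,2,3,4,6,7}; box has {2,3,4,5,6,7} → only 8 remains.
E1 = 3: row 1 has {1,2,4,5,7,8,9}; col 5 has {1,4,5,6,8,9}; box has {1,2,4,5,8,9} → only 3 remains.
F1 = 6: row 1 has {1,2,3,4,5,7,8,9}; col 6 has {1,2,3,4,5,7,8,9}; box has {1,2,3,4,5,8,9} → only 6 remains.
B2 = 9: row 2 has {2,3,4,5,6,8}; col 2 has {1,2,3,4,6,7,8}; box has {2,3,4,5,6,7,8} → only 9 remains.
E2 = 7: row 2 has {2,3,4,5,6,8,9}; col 5 has {1,3,4,5,6,8,9}; box has {1,2,3,4,5,6,8,9} → only 7 remains.
A4 = 9: row 4 has {1,3,4,5,6,7,8}; col 1 has {2,3,4,5,6,7}; box has {1,2,3,4,6,7} → only 9 remains.

9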